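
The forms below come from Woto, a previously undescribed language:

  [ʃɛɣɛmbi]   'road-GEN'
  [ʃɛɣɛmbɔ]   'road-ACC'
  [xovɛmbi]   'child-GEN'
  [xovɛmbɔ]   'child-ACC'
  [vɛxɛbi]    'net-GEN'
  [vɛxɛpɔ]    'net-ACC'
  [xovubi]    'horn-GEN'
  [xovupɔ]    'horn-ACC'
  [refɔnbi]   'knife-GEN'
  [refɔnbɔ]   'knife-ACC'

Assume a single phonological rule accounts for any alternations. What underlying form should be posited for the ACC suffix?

/-pɔ/

The ACC morpheme has two allomorphs, [-bɔ] and [-pɔ].
The GEN suffix, which begins with [b], is invariant after every stem; so [b] is not altered by any rule here.
The ACC suffix is therefore /-pɔ/ underlyingly, with post-nasal voicing: voiceless stops become voiced after a nasal.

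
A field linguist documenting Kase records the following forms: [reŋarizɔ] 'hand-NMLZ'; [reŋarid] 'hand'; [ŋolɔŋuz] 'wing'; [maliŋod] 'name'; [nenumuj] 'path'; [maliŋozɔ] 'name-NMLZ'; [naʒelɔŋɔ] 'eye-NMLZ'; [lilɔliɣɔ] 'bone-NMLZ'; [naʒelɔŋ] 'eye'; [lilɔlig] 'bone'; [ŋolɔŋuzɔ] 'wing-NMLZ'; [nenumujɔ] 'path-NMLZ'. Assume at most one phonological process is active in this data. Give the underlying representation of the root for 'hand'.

/reŋarid/

'hand' shows [d] ~ [z] at the end of the stem ([reŋarid] vs [reŋarizɔ]).
The stem 'wing' ([ŋolɔŋuz], [ŋolɔŋuzɔ]) shows [z] unchanged in both environments, so [z] cannot be basic with [d] derived in isolation.
So /d/ is underlying, and a rule of intervocalic spirantization — voiced stops become fricatives between vowels — gives [z].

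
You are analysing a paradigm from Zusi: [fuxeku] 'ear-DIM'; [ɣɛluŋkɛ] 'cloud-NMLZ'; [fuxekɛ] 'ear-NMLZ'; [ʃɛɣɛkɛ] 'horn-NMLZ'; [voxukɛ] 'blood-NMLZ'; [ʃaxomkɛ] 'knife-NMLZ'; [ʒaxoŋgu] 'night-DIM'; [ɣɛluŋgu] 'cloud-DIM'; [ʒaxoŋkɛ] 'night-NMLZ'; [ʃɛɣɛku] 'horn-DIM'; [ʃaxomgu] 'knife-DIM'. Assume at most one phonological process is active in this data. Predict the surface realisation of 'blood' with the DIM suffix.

[voxuku]

The DIM morpheme has two allomorphs, [-gu] and [-ku].
The NMLZ suffix, which begins with [k], is invariant after every stem; so [k] is not altered by any rule here.
So the underlying form is /-gu/, and voiced stops become voiceless after a vowel.
After 'blood', which ends in a vowel, the suffix surfaces as [-ku], giving [voxuku].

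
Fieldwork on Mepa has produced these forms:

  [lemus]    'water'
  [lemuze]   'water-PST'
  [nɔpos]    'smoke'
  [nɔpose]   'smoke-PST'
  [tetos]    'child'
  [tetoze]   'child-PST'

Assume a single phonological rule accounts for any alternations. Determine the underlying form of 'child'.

/tetoz/

In [tetos] and [tetoze] the final segment of 'child' alternates: [s] ~ [z].
If /s/ were underlying and a rule turned it into [z] before the PST suffix, 'smoke' would also alternate; but it has [s] in both [nɔpos] and [nɔpose].
The alternation reflects word-final obstruent devoicing: voiced obstruents become voiceless word-finally. /z/ is underlying.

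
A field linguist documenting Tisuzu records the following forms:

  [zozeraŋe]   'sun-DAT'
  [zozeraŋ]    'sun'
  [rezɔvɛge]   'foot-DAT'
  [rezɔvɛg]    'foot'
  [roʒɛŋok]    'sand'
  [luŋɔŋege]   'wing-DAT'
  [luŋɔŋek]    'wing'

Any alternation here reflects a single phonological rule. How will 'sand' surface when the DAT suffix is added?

[roʒɛŋoge]

'wing' shows [g] ~ [k] at the end of the stem ([luŋɔŋege] vs [luŋɔŋek]).
The stem 'foot' ([rezɔvɛge], [rezɔvɛg]) shows [g] unchanged in both environments, so [g] cannot be basic with [k] derived in isolation.
So /k/ is underlying, and a rule of intervocalic voicing — voiceless stops become voiced between vowels — gives [g].
The one attested form of 'sand', [roʒɛŋok], shows underlying /roʒɛŋok/. Applying the same rule between vowels gives [roʒɛŋoge].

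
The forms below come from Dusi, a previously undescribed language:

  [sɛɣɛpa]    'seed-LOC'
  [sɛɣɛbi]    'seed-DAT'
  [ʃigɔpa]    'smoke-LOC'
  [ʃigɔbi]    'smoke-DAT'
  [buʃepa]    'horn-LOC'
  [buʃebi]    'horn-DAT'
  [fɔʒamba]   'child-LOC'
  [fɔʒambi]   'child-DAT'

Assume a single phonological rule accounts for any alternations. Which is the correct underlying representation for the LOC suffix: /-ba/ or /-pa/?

/-pa/

The LOC suffix surfaces as [-ba] and [-pa], depending on the final segment of the stem.
By contrast the DAT suffix keeps its initial [b] throughout — that segment must be underlying.
The LOC suffix is therefore /-pa/ underlyingly, with post-nasal voicing: voiceless stops become voiced after a nasal.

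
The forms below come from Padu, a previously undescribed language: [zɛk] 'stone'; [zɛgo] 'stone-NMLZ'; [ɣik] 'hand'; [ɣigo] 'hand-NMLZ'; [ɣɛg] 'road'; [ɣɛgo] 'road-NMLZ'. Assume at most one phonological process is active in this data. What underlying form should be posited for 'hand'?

/ɣik/

The root 'hand' surfaces as [ɣik] and [ɣigo], with a stem-final [k] ~ [g] alternation.
The stem 'road' ([ɣɛg], [ɣɛgo]) shows [g] unchanged in both environments, so [g] cannot be basic with [k] derived in isolation.
So /k/ is underlying, and a rule of intervocalic voicing — voiceless stops become voiced between vowels — gives [g].
So 'hand' = /ɣik/.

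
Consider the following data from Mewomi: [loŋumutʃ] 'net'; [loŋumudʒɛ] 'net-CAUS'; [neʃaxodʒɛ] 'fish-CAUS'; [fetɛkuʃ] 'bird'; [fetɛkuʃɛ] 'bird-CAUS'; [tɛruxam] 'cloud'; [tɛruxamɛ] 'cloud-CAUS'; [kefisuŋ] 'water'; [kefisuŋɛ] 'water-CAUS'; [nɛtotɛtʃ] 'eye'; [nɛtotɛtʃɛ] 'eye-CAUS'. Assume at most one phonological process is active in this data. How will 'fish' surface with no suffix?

'net' shows [tʃ] ~ [dʒ] at the end of the stem ([loŋumutʃ] vs [loŋumudʒɛ]).
If /tʃ/ were underlying and a rule turned it into [dʒ] before the CAUS suffix, 'eye' would also alternate; but it has [tʃ] in both [nɛtotɛtʃ] and [nɛtotɛtʃɛ].
So /dʒ/ is underlying, and a rule of word-final obstruent devoicing — voiced obstruents become voiceless word-finally — gives [tʃ].
The one attested form of 'fish', [neʃaxodʒɛ], shows underlying /neʃaxodʒ/. Applying the same rule word-finally gives [neʃaxotʃ].

[neʃaxotʃ]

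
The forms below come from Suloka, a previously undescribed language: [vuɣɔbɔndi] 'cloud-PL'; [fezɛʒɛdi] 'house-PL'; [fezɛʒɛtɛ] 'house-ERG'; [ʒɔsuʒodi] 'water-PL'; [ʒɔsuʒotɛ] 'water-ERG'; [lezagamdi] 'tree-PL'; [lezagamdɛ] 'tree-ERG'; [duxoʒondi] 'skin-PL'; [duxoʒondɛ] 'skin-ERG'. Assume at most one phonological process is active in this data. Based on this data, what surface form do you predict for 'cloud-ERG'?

The ERG suffix surfaces as [-dɛ] and [-tɛ], depending on the final segment of the stem.
The PL suffix, which begins with [d], is invariant after every stem; so [d] is not altered by any rule here.
The ERG suffix is therefore /-tɛ/ underlyingly, with post-nasal voicing: voiceless stops become voiced after a nasal.
After 'cloud', which ends in a nasal, the suffix surfaces as [-dɛ], giving [vuɣɔbɔndɛ].

[vuɣɔbɔndɛ]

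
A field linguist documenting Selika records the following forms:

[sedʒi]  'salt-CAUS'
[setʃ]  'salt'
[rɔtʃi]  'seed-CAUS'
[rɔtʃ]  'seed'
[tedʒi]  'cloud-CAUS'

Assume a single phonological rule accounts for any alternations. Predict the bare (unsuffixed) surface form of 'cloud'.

'salt' shows [dʒ] ~ [tʃ] at the end of the stem ([sedʒi] vs [setʃ]).
The stem 'seed' ([rɔtʃi], [rɔtʃ]) shows [tʃ] unchanged in both environments, so [tʃ] cannot be basic with [dʒ] derived before the CAUS suffix.
The alternation reflects word-final obstruent devoicing: voiced obstruents become voiceless word-finally. /dʒ/ is underlying.
The one attested form of 'cloud', [tedʒi], shows underlying /tedʒ/. Applying the same rule word-finally gives [tetʃ].

[tetʃ]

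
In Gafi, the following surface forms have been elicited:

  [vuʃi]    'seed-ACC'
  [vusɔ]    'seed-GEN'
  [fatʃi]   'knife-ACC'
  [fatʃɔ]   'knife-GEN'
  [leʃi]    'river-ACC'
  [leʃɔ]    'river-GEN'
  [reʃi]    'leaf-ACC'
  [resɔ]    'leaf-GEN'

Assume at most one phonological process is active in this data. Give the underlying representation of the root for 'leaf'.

'leaf' shows [ʃ] ~ [s] at the end of the stem ([reʃi] vs [resɔ]).
The stem 'river' ([leʃi], [leʃɔ]) shows [ʃ] unchanged in both environments, so [ʃ] cannot be basic with [s] derived before the GEN suffix.
The underlying segment must be /s/; /s/ becomes palato-alveolar [ʃ] before a front vowel, yielding [ʃ] there.
The underlying form of 'leaf' is therefore /res/.

/res/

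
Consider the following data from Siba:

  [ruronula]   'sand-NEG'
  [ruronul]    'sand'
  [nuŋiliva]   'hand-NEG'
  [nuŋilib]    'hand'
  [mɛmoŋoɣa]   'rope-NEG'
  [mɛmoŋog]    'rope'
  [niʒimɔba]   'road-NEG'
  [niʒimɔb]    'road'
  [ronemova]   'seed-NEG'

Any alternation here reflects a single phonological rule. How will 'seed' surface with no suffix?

[ronemob]

In [nuŋiliva] and [nuŋilib] the final segment of 'hand' alternates: [v] ~ [b].
Compare 'road', with invariant [b] in [niʒimɔba] and [niʒimɔb]: an analysis with underlying /b/ and a rule producing [v] before the NEG suffix would wrongly predict alternation here too.
The underlying segment must be /v/; voiced fricatives become stops word-finally, yielding [b] there.
From [ronemova] the stem 'seed' is /ronemov/; word-finally this yields [ronemob].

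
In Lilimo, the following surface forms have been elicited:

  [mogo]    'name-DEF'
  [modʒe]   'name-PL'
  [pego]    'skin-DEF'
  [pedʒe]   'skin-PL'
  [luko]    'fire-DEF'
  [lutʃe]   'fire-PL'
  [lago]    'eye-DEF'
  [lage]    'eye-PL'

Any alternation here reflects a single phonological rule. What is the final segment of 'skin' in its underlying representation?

The root 'skin' surfaces as [pego] and [pedʒe], with a stem-final [g] ~ [dʒ] alternation.
But 'eye' keeps [g] in both environments ([lago], [lage]), so there is no rule changing /g/ to [dʒ] before the PL suffix.
The underlying segment must be /dʒ/; palato-alveolar /tʃ/ and /dʒ/ become [k] and [g] when no front vowel follows, yielding [g] there.

/dʒ/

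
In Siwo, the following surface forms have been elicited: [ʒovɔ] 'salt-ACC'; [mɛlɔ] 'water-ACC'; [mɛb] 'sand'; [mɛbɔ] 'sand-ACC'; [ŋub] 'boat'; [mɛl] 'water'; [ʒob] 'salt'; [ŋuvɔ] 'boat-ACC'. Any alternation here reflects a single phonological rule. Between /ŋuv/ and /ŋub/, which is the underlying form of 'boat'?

/ŋuv/

The root 'boat' surfaces as [ŋub] and [ŋuvɔ], with a stem-final [b] ~ [v] alternation.
If /b/ were underlying and a rule turned it into [v] before the ACC suffix, 'sand' would also alternate; but it has [b] in both [mɛb] and [mɛbɔ].
The alternation reflects word-final hardening: voiced fricatives become stops word-finally. /v/ is underlying.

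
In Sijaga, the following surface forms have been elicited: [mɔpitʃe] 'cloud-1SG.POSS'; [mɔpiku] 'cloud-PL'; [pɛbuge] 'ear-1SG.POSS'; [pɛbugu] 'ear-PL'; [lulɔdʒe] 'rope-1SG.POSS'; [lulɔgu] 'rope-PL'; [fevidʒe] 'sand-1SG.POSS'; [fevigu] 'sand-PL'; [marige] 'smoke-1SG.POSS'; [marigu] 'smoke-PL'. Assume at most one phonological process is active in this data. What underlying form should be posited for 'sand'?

In [fevidʒe] and [fevigu] the final segment of 'sand' alternates: [dʒ] ~ [g].
The stem 'smoke' ([marige], [marigu]) shows [g] unchanged in both environments, so [g] cannot be basic with [dʒ] derived before the 1SG.POSS suffix.
Therefore /dʒ/ is basic and [g] is derived by depalatalization (palato-alveolar /tʃ/ and /dʒ/ become [k] and [g] when no front vowel follows).
Hence 'sand' is /fevidʒ/ underlyingly.

/fevidʒ/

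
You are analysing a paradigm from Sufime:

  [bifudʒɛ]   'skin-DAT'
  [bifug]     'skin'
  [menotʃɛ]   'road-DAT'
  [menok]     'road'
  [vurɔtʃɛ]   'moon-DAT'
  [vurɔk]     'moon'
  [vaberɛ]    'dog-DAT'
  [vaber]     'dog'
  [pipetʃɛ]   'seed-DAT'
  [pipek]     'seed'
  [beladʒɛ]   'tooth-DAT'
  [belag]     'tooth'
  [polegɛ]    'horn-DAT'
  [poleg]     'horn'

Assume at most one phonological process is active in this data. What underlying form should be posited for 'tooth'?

'tooth' shows [dʒ] ~ [g] at the end of the stem ([beladʒɛ] vs [belag]).
Compare 'horn', with invariant [g] in [polegɛ] and [poleg]: an analysis with underlying /g/ and a rule producing [dʒ] before the DAT suffix would wrongly predict alternation here too.
Therefore /dʒ/ is basic and [g] is derived by depalatalization (palato-alveolar /tʃ/ and /dʒ/ become [k] and [g] when no front vowel follows).
Hence 'tooth' is /beladʒ/ underlyingly.

/beladʒ/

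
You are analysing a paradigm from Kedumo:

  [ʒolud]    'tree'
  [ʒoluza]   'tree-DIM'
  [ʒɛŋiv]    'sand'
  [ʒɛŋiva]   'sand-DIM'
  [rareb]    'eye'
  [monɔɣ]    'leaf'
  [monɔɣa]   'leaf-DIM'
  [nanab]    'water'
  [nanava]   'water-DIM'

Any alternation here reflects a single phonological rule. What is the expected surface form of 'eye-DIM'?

[rareva]

The stem for 'water' ends in [b] in [nanab] but [v] in [nanava].
But 'sand' keeps [v] in both environments ([ʒɛŋiv], [ʒɛŋiva]), so there is no rule changing /v/ to [b] in isolation.
So /b/ is underlying, and a rule of intervocalic spirantization — voiced stops become fricatives between vowels — gives [v].
From [rareb] the stem 'eye' is /rareb/; between vowels this yields [rareva].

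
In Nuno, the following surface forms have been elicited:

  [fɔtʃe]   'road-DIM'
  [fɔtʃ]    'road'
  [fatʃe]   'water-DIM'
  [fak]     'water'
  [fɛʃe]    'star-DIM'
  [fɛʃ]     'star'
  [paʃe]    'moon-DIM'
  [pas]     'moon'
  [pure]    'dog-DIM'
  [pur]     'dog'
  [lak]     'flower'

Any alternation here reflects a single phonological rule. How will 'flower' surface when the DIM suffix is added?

In [fatʃe] and [fak] the final segment of 'water' alternates: [tʃ] ~ [k].
Compare 'road', with invariant [tʃ] in [fɔtʃe] and [fɔtʃ]: an analysis with underlying /tʃ/ and a rule producing [k] in isolation would wrongly predict alternation here too.
The alternation reflects palatalization before a front vowel: /k/ and /s/ become palato-alveolar [tʃ] and [ʃ] before a front vowel. /k/ is underlying.
The one attested form of 'flower', [lak], shows underlying /lak/. Applying the same rule before a front vowel gives [latʃe].

[latʃe]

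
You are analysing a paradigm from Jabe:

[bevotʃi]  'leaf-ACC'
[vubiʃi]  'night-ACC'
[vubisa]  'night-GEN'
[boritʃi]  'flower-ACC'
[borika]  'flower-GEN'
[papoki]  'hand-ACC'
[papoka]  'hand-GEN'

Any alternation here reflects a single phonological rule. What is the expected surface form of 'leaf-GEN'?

[bevoka]

In [boritʃi] and [borika] the final segment of 'flower' alternates: [tʃ] ~ [k].
But 'hand' keeps [k] in both environments ([papoki], [papoka]), so there is no rule changing /k/ to [tʃ] before the ACC suffix.
The alternation reflects depalatalization: palato-alveolar /tʃ/ and /ʃ/ become [k] and [s] when no front vowel follows. /tʃ/ is underlying.
The one attested form of 'leaf', [bevotʃi], shows underlying /bevotʃ/. Applying the same rule when no front vowel follows gives [bevoka].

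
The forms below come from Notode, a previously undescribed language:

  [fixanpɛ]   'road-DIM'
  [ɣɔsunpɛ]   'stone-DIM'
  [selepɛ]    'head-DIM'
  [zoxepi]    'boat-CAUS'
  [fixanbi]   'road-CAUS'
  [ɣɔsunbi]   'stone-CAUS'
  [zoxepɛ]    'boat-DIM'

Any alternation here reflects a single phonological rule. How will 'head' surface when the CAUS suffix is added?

[selepi]

The CAUS suffix surfaces as [-bi] and [-pi], depending on the final segment of the stem.
The DIM suffix, which begins with [p], is invariant after every stem; so [p] is not altered by any rule here.
The CAUS suffix is therefore /-bi/ underlyingly, with post-vocalic devoicing: voiced stops become voiceless after a vowel.
After 'head', which ends in a vowel, the suffix surfaces as [-pi], giving [selepi].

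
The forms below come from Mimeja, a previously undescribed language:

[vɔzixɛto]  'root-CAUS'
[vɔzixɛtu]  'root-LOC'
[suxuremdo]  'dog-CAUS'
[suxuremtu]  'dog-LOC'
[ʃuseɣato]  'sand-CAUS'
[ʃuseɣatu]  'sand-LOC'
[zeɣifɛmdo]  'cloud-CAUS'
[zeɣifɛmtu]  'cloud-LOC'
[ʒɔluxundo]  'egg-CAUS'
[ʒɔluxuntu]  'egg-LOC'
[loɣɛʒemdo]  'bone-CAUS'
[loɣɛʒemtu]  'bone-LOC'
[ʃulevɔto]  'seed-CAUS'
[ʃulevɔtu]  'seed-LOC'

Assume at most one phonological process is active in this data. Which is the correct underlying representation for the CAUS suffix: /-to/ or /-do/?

The CAUS suffix surfaces as [-do] and [-to], depending on the final segment of the stem.
The LOC suffix, which begins with [t], is invariant after every stem; so [t] is not altered by any rule here.
The CAUS suffix is therefore /-do/ underlyingly, with post-vocalic devoicing: voiced stops become voiceless after a vowel.

/-do/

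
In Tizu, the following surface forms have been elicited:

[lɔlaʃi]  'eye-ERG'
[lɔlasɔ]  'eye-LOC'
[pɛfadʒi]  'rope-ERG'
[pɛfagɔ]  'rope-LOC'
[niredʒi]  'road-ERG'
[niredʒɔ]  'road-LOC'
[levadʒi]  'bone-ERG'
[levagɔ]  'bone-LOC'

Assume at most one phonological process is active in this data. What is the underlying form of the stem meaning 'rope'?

In [pɛfadʒi] and [pɛfagɔ] the final segment of 'rope' alternates: [dʒ] ~ [g].
But 'road' keeps [dʒ] in both environments ([niredʒi], [niredʒɔ]), so there is no rule changing /dʒ/ to [g] before the LOC suffix.
So /g/ is underlying, and a rule of palatalization before a front vowel — /g/ and /s/ become palato-alveolar [dʒ] and [ʃ] before a front vowel — gives [dʒ].
The underlying form of 'rope' is therefore /pɛfag/.

/pɛfag/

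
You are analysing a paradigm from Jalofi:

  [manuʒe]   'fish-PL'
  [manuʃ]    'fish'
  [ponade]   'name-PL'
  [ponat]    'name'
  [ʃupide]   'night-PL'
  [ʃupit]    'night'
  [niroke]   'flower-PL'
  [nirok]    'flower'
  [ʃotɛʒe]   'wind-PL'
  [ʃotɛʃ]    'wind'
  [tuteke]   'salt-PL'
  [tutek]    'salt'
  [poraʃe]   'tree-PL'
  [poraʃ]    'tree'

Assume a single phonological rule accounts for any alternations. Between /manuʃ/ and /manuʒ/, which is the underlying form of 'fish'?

/manuʒ/

'fish' shows [ʒ] ~ [ʃ] at the end of the stem ([manuʒe] vs [manuʃ]).
If /ʃ/ were underlying and a rule turned it into [ʒ] before the PL suffix, 'tree' would also alternate; but it has [ʃ] in both [poraʃe] and [poraʃ].
Therefore /ʒ/ is basic and [ʃ] is derived by word-final obstruent devoicing (voiced obstruents become voiceless word-finally).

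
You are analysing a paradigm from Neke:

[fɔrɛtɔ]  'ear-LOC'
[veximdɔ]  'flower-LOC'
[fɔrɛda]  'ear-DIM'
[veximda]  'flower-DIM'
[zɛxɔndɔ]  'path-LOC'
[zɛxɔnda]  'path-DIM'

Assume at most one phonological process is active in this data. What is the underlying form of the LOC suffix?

/-tɔ/

The LOC morpheme has two allomorphs, [-dɔ] and [-tɔ].
The DIM suffix, which begins with [d], is invariant after every stem; so [d] is not altered by any rule here.
The LOC suffix is therefore /-tɔ/ underlyingly, with post-nasal voicing: voiceless stops become voiced after a nasal.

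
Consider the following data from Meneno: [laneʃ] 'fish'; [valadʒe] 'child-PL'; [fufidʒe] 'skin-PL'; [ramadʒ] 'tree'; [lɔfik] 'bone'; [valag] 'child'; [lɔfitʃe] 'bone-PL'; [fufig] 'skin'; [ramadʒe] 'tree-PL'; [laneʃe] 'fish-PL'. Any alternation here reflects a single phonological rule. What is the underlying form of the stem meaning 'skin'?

/fufig/

In [fufig] and [fufidʒe] the final segment of 'skin' alternates: [g] ~ [dʒ].
But 'tree' keeps [dʒ] in both environments ([ramadʒ], [ramadʒe]), so there is no rule changing /dʒ/ to [g] in isolation.
Therefore /g/ is basic and [dʒ] is derived by palatalization before a front vowel (/k/ and /g/ become palato-alveolar [tʃ] and [dʒ] before a front vowel).
So 'skin' = /fufig/.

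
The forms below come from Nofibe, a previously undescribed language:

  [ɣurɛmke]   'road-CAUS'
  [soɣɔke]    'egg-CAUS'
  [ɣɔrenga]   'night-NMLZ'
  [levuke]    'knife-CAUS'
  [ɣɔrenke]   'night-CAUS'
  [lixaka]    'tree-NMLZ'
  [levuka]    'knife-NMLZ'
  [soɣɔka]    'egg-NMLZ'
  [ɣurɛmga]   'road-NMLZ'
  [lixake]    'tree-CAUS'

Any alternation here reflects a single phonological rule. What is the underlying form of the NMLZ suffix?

The NMLZ suffix surfaces as [-ga] and [-ka], depending on the final segment of the stem.
By contrast the CAUS suffix keeps its initial [k] throughout — that segment must be underlying.
The NMLZ suffix is therefore /-ga/ underlyingly, with post-vocalic devoicing: voiced stops become voiceless after a vowel.

/-ga/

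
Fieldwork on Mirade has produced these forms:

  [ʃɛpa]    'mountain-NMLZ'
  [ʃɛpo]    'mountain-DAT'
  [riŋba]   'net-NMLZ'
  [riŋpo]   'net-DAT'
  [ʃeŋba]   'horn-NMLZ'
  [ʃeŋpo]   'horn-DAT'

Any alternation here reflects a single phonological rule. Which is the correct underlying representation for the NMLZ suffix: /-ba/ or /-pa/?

The NMLZ suffix surfaces as [-ba] and [-pa], depending on the final segment of the stem.
The DAT suffix, which begins with [p], is invariant after every stem; so [p] is not altered by any rule here.
The NMLZ suffix is therefore /-ba/ underlyingly, with post-vocalic devoicing: voiced stops become voiceless after a vowel.

/-ba/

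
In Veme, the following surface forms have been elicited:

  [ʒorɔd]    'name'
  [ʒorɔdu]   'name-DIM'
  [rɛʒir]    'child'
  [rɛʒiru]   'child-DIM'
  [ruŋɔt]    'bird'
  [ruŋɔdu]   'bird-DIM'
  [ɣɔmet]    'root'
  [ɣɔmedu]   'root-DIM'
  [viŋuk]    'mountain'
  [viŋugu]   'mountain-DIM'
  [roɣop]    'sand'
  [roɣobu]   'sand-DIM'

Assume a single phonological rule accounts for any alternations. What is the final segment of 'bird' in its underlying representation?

/t/

'bird' shows [t] ~ [d] at the end of the stem ([ruŋɔt] vs [ruŋɔdu]).
If /d/ were underlying and a rule turned it into [t] in isolation, 'name' would also alternate; but it has [d] in both [ʒorɔd] and [ʒorɔdu].
The alternation reflects intervocalic voicing: voiceless stops become voiced between vowels. /t/ is underlying.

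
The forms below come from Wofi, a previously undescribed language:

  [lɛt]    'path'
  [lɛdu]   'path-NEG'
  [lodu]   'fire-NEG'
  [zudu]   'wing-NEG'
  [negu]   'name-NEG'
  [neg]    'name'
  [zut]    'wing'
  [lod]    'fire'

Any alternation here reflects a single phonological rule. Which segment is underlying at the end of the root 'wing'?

'wing' shows [t] ~ [d] at the end of the stem ([zut] vs [zudu]).
But 'fire' keeps [d] in both environments ([lod], [lodu]), so there is no rule changing /d/ to [t] in isolation.
The underlying segment must be /t/; voiceless stops become voiced between vowels, yielding [d] there.

/t/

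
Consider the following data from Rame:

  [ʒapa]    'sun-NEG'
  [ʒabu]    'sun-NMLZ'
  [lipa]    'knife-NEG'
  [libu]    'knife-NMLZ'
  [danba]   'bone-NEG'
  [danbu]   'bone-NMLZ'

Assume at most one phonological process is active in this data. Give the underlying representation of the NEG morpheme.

The NEG morpheme has two allomorphs, [-ba] and [-pa].
The NMLZ suffix, which begins with [b], is invariant after every stem; so [b] is not altered by any rule here.
The NEG suffix is therefore /-pa/ underlyingly, with post-nasal voicing: voiceless stops become voiced after a nasal.

/-pa/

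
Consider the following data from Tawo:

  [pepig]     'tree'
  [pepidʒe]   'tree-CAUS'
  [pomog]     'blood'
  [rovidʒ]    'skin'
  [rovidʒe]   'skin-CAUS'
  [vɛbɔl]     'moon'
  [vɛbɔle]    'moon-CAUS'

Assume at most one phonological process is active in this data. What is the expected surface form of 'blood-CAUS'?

The stem for 'tree' ends in [g] in [pepig] but [dʒ] in [pepidʒe].
Compare 'skin', with invariant [dʒ] in [rovidʒ] and [rovidʒe]: an analysis with underlying /dʒ/ and a rule producing [g] in isolation would wrongly predict alternation here too.
The alternation reflects palatalization before a front vowel: /g/ becomes palato-alveolar [dʒ] before a front vowel. /g/ is underlying.
From [pomog] the stem 'blood' is /pomog/; before a front vowel this yields [pomodʒe].

[pomodʒe]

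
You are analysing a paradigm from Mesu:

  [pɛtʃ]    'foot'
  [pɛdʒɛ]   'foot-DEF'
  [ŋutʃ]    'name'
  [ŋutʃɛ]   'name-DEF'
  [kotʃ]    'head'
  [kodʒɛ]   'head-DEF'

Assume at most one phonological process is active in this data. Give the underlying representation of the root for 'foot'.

/pɛdʒ/

The root 'foot' surfaces as [pɛtʃ] and [pɛdʒɛ], with a stem-final [tʃ] ~ [dʒ] alternation.
If /tʃ/ were underlying and a rule turned it into [dʒ] before the DEF suffix, 'name' would also alternate; but it has [tʃ] in both [ŋutʃ] and [ŋutʃɛ].
Therefore /dʒ/ is basic and [tʃ] is derived by word-final obstruent devoicing (voiced obstruents become voiceless word-finally).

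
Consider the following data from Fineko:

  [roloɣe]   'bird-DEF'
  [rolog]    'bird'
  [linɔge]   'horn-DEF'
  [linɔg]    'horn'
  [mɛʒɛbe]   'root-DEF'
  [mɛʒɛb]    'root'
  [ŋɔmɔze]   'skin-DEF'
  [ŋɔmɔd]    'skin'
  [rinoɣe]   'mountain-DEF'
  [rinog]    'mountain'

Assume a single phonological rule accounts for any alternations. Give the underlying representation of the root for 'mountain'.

/rinoɣ/

The root 'mountain' surfaces as [rinoɣe] and [rinog], with a stem-final [ɣ] ~ [g] alternation.
Compare 'horn', with invariant [g] in [linɔge] and [linɔg]: an analysis with underlying /g/ and a rule producing [ɣ] before the DEF suffix would wrongly predict alternation here too.
Therefore /ɣ/ is basic and [g] is derived by word-final hardening (voiced fricatives become stops word-finally).
The underlying form of 'mountain' is therefore /rinoɣ/.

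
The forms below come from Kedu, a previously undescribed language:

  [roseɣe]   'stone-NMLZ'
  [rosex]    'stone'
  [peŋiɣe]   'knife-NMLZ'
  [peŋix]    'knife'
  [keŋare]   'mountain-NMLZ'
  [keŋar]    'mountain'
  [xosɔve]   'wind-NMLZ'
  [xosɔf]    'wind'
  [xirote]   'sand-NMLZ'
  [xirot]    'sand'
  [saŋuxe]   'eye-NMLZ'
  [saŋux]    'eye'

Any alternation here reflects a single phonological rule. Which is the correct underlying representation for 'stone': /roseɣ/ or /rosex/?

'stone' shows [ɣ] ~ [x] at the end of the stem ([roseɣe] vs [rosex]).
If /x/ were underlying and a rule turned it into [ɣ] before the NMLZ suffix, 'eye' would also alternate; but it has [x] in both [saŋuxe] and [saŋux].
So /ɣ/ is underlying, and a rule of word-final obstruent devoicing — voiced obstruents become voiceless word-finally — gives [x].

/roseɣ/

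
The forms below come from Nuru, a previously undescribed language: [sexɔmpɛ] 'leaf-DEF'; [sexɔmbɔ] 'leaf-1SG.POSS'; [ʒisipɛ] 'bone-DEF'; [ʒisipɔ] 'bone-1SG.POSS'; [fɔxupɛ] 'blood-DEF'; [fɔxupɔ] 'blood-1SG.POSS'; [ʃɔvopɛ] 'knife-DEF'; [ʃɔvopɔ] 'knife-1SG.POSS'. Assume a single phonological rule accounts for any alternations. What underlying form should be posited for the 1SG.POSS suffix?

/-bɔ/

The 1SG.POSS suffix surfaces as [-bɔ] and [-pɔ], depending on the final segment of the stem.
By contrast the DEF suffix keeps its initial [p] throughout — that segment must be underlying.
The 1SG.POSS suffix is therefore /-bɔ/ underlyingly, with post-vocalic devoicing: voiced stops become voiceless after a vowel.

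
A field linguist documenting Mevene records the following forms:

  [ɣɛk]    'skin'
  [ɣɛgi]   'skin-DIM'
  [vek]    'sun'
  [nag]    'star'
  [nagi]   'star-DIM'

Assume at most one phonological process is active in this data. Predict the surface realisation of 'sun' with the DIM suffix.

In [ɣɛk] and [ɣɛgi] the final segment of 'skin' alternates: [k] ~ [g].
The stem 'star' ([nag], [nagi]) shows [g] unchanged in both environments, so [g] cannot be basic with [k] derived in isolation.
So /k/ is underlying, and a rule of intervocalic voicing — voiceless stops become voiced between vowels — gives [g].
From [vek] the stem 'sun' is /vek/; between vowels this yields [vegi].

[vegi]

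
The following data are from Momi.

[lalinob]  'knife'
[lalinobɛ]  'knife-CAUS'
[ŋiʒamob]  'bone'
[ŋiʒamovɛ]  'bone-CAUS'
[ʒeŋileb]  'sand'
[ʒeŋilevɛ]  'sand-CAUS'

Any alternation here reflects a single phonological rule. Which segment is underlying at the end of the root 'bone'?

In [ŋiʒamob] and [ŋiʒamovɛ] the final segment of 'bone' alternates: [b] ~ [v].
Compare 'knife', with invariant [b] in [lalinob] and [lalinobɛ]: an analysis with underlying /b/ and a rule producing [v] before the CAUS suffix would wrongly predict alternation here too.
The underlying segment must be /v/; voiced fricatives become stops word-finally, yielding [b] there.

/v/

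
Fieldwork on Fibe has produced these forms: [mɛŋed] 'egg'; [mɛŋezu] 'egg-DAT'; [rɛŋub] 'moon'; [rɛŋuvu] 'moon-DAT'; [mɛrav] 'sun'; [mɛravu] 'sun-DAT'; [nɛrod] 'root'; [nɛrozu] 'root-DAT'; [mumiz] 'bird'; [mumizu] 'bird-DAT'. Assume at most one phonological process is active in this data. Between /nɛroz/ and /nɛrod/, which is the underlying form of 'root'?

/nɛrod/

The stem for 'root' ends in [d] in [nɛrod] but [z] in [nɛrozu].
But 'bird' keeps [z] in both environments ([mumiz], [mumizu]), so there is no rule changing /z/ to [d] in isolation.
Therefore /d/ is basic and [z] is derived by intervocalic spirantization (voiced stops become fricatives between vowels).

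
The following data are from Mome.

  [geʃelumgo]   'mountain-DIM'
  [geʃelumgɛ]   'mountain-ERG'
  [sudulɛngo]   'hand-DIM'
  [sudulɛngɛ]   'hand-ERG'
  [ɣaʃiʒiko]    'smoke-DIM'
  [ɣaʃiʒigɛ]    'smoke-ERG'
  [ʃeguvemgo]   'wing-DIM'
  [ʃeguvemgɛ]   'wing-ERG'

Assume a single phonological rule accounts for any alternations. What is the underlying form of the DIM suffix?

The DIM morpheme has two allomorphs, [-go] and [-ko].
By contrast the ERG suffix keeps its initial [g] throughout — that segment must be underlying.
The DIM suffix is therefore /-ko/ underlyingly, with post-nasal voicing: voiceless stops become voiced after a nasal.

/-ko/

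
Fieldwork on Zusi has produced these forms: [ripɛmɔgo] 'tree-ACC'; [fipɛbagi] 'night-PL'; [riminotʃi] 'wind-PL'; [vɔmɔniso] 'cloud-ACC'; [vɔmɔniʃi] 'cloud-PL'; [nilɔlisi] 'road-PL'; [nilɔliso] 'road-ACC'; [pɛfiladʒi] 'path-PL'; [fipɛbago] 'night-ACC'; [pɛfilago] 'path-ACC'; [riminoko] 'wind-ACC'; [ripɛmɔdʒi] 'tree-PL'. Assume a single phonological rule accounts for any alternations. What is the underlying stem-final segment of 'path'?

/dʒ/

The root 'path' surfaces as [pɛfiladʒi] and [pɛfilago], with a stem-final [dʒ] ~ [g] alternation.
The stem 'night' ([fipɛbagi], [fipɛbago]) shows [g] unchanged in both environments, so [g] cannot be basic with [dʒ] derived before the PL suffix.
The alternation reflects depalatalization: palato-alveolar /tʃ/, /dʒ/ and /ʃ/ become [k], [g] and [s] when no front vowel follows. /dʒ/ is underlying.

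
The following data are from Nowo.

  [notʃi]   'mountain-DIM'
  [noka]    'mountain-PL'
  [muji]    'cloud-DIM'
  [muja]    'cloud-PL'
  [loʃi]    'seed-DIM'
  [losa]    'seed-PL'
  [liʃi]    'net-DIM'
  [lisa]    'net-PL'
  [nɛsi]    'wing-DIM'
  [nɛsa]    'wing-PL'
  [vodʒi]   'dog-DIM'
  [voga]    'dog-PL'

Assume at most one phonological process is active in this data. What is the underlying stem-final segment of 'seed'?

/ʃ/

In [loʃi] and [losa] the final segment of 'seed' alternates: [ʃ] ~ [s].
Compare 'wing', with invariant [s] in [nɛsi] and [nɛsa]: an analysis with underlying /s/ and a rule producing [ʃ] before the DIM suffix would wrongly predict alternation here too.
So /ʃ/ is underlying, and a rule of depalatalization — palato-alveolar /tʃ/, /dʒ/ and /ʃ/ become [k], [g] and [s] when no front vowel follows — gives [s].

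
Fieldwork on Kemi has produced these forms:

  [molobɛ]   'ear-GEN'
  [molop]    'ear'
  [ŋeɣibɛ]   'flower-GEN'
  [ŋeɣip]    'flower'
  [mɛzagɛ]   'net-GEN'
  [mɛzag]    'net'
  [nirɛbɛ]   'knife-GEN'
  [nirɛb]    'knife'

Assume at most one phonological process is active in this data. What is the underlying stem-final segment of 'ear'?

/p/

'ear' shows [b] ~ [p] at the end of the stem ([molobɛ] vs [molop]).
If /b/ were underlying and a rule turned it into [p] in isolation, 'knife' would also alternate; but it has [b] in both [nirɛbɛ] and [nirɛb].
The alternation reflects intervocalic voicing: voiceless stops become voiced between vowels. /p/ is underlying.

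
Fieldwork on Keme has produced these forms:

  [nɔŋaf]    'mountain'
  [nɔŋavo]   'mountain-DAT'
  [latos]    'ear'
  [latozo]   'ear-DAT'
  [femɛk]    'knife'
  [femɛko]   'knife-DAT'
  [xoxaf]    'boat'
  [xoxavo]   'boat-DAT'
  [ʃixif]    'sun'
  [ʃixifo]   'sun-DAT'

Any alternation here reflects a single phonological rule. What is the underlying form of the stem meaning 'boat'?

The root 'boat' surfaces as [xoxaf] and [xoxavo], with a stem-final [f] ~ [v] alternation.
If /f/ were underlying and a rule turned it into [v] before the DAT suffix, 'sun' would also alternate; but it has [f] in both [ʃixif] and [ʃixifo].
The underlying segment must be /v/; voiced obstruents become voiceless word-finally, yielding [f] there.

/xoxav/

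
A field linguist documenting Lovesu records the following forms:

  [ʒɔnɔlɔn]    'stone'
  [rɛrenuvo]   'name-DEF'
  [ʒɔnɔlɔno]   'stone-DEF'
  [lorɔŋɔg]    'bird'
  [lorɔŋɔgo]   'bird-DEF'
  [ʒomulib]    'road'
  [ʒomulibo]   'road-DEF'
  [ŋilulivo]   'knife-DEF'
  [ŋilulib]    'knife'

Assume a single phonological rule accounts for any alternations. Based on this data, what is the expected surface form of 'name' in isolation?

[rɛrenub]

The stem for 'knife' ends in [v] in [ŋilulivo] but [b] in [ŋilulib].
Compare 'road', with invariant [b] in [ʒomulibo] and [ʒomulib]: an analysis with underlying /b/ and a rule producing [v] before the DEF suffix would wrongly predict alternation here too.
Therefore /v/ is basic and [b] is derived by word-final hardening (voiced fricatives become stops word-finally).
The one attested form of 'name', [rɛrenuvo], shows underlying /rɛrenuv/. Applying the same rule word-finally gives [rɛrenub].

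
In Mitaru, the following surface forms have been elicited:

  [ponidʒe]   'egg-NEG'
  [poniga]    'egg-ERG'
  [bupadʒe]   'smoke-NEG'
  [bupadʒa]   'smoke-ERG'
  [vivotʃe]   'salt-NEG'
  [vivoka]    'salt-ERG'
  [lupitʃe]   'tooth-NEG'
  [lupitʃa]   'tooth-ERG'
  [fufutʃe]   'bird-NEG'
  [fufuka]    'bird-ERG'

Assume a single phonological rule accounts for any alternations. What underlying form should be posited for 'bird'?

/fufuk/

The root 'bird' surfaces as [fufutʃe] and [fufuka], with a stem-final [tʃ] ~ [k] alternation.
If /tʃ/ were underlying and a rule turned it into [k] before the ERG suffix, 'tooth' would also alternate; but it has [tʃ] in both [lupitʃe] and [lupitʃa].
The alternation reflects palatalization before a front vowel: /k/ and /g/ become palato-alveolar [tʃ] and [dʒ] before a front vowel. /k/ is underlying.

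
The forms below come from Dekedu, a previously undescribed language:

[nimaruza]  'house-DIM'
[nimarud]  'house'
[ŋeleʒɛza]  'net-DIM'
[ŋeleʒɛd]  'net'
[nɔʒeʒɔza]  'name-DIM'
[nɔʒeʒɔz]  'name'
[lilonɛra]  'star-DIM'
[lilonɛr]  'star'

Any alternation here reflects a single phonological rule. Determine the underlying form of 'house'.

The root 'house' surfaces as [nimaruza] and [nimarud], with a stem-final [z] ~ [d] alternation.
The stem 'name' ([nɔʒeʒɔza], [nɔʒeʒɔz]) shows [z] unchanged in both environments, so [z] cannot be basic with [d] derived in isolation.
Therefore /d/ is basic and [z] is derived by intervocalic spirantization (voiced stops become fricatives between vowels).
The underlying form of 'house' is therefore /nimarud/.

/nimarud/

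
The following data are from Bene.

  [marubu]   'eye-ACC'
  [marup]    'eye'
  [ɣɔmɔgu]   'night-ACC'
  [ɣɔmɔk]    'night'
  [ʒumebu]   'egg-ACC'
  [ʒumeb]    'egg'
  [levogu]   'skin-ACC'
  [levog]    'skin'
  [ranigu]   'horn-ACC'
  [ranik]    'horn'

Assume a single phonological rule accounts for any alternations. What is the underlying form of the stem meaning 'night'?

In [ɣɔmɔgu] and [ɣɔmɔk] the final segment of 'night' alternates: [g] ~ [k].
Compare 'skin', with invariant [g] in [levogu] and [levog]: an analysis with underlying /g/ and a rule producing [k] in isolation would wrongly predict alternation here too.
Therefore /k/ is basic and [g] is derived by intervocalic voicing (voiceless stops become voiced between vowels).
So 'night' = /ɣɔmɔk/.

/ɣɔmɔk/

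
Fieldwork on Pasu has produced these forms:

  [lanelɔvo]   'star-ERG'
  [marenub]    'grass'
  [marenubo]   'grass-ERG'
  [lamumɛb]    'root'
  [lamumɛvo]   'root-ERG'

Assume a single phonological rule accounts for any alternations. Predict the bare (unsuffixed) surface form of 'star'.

[lanelɔb]

In [lamumɛb] and [lamumɛvo] the final segment of 'root' alternates: [b] ~ [v].
Compare 'grass', with invariant [b] in [marenub] and [marenubo]: an analysis with underlying /b/ and a rule producing [v] before the ERG suffix would wrongly predict alternation here too.
So /v/ is underlying, and a rule of word-final hardening — voiced fricatives become stops word-finally — gives [b].
The one attested form of 'star', [lanelɔvo], shows underlying /lanelɔv/. Applying the same rule word-finally gives [lanelɔb].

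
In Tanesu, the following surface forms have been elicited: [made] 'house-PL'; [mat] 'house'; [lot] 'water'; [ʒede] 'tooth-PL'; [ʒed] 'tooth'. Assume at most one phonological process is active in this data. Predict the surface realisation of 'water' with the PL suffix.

[lode]

The root 'house' surfaces as [made] and [mat], with a stem-final [d] ~ [t] alternation.
But 'tooth' keeps [d] in both environments ([ʒede], [ʒed]), so there is no rule changing /d/ to [t] in isolation.
The underlying segment must be /t/; voiceless stops become voiced between vowels, yielding [d] there.
The one attested form of 'water', [lot], shows underlying /lot/. Applying the same rule between vowels gives [lode].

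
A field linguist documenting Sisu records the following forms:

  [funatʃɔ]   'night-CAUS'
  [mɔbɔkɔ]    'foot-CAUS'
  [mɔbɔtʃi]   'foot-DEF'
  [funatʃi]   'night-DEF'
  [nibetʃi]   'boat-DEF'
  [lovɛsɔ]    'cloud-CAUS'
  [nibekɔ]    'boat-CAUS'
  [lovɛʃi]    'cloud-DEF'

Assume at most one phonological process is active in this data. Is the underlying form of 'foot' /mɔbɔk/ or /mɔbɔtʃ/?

/mɔbɔk/

'foot' shows [tʃ] ~ [k] at the end of the stem ([mɔbɔtʃi] vs [mɔbɔkɔ]).
If /tʃ/ were underlying and a rule turned it into [k] before the CAUS suffix, 'night' would also alternate; but it has [tʃ] in both [funatʃi] and [funatʃɔ].
Therefore /k/ is basic and [tʃ] is derived by palatalization before a front vowel (/k/ and /s/ become palato-alveolar [tʃ] and [ʃ] before a front vowel).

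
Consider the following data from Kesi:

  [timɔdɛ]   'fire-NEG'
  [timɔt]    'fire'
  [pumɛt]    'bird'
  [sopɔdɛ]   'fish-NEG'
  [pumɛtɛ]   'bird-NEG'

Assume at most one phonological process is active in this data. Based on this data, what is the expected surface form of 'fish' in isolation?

[sopɔt]

In [timɔdɛ] and [timɔt] the final segment of 'fire' alternates: [d] ~ [t].
If /t/ were underlying and a rule turned it into [d] before the NEG suffix, 'bird' would also alternate; but it has [t] in both [pumɛtɛ] and [pumɛt].
Therefore /d/ is basic and [t] is derived by word-final obstruent devoicing (voiced obstruents become voiceless word-finally).
The one attested form of 'fish', [sopɔdɛ], shows underlying /sopɔd/. Applying the same rule word-finally gives [sopɔt].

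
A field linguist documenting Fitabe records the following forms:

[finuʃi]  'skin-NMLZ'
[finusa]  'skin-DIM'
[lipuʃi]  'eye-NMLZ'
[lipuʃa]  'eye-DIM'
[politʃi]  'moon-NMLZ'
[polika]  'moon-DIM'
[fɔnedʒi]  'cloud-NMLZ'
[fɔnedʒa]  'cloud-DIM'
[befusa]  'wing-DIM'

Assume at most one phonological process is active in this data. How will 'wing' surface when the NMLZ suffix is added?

[befuʃi]

The root 'skin' surfaces as [finuʃi] and [finusa], with a stem-final [ʃ] ~ [s] alternation.
If /ʃ/ were underlying and a rule turned it into [s] before the DIM suffix, 'eye' would also alternate; but it has [ʃ] in both [lipuʃi] and [lipuʃa].
So /s/ is underlying, and a rule of palatalization before a front vowel — /k/ and /s/ become palato-alveolar [tʃ] and [ʃ] before a front vowel — gives [ʃ].
The one attested form of 'wing', [befusa], shows underlying /befus/. Applying the same rule before a front vowel gives [befuʃi].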